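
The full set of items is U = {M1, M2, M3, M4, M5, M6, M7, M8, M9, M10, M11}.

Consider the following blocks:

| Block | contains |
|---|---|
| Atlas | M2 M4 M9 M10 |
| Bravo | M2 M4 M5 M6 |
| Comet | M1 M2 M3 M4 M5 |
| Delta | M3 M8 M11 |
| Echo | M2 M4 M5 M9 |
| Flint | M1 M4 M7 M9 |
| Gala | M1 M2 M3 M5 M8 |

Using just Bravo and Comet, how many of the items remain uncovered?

5

Union of Bravo, Comet = {M1, M2, M3, M4, M5, M6}.
Not covered: M7, M8, M9, M10, M11 — 5 items.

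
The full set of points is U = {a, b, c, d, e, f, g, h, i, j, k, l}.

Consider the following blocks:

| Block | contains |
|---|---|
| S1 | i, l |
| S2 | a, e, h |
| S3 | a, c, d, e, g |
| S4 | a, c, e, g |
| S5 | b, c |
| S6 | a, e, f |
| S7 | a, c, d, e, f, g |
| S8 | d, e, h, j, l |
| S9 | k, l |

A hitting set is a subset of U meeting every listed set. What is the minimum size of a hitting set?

T = {b, e, l} meets every block (each contains at least one member of T), and |T| = 3.
The blocks S5, S6, S9 are pairwise disjoint, so any hitting set needs a separate point for each — at least 3. Hence 3 is optimal.

3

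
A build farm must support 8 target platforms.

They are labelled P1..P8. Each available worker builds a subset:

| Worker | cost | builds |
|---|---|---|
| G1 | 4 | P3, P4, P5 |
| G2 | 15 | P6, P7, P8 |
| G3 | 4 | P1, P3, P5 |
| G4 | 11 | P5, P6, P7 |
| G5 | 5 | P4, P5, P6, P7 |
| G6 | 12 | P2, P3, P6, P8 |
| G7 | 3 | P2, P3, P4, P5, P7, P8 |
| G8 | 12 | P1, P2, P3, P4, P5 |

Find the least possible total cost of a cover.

12

G3, G5, G7 together cover every platform (G3 ∪ G5 ∪ G7 = {P1, P2, P3, P4, P5, P6, P7, P8}); total cost 4 + 5 + 3 = 12.
No covering selection has total cost below 12.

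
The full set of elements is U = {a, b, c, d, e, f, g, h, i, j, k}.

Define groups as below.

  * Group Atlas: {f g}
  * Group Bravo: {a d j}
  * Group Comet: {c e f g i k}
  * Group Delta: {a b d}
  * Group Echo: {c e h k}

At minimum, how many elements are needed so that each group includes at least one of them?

3

Take T = {a, c, g}. Each listed group contains at least one of these, so T is a hitting set of size 3.
The groups Atlas, Bravo, Echo are pairwise disjoint, so any hitting set needs a separate element for each — at least 3. Hence 3 is optimal.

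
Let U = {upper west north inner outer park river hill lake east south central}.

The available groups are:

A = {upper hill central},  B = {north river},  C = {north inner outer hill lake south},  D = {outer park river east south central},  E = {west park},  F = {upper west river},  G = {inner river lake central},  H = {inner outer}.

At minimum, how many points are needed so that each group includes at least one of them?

The 4 points {west, outer, river, hill} hit every group.
The groups A, B, E, H are pairwise disjoint, so any hitting set needs a separate point for each — at least 4. Hence 4 is optimal.

4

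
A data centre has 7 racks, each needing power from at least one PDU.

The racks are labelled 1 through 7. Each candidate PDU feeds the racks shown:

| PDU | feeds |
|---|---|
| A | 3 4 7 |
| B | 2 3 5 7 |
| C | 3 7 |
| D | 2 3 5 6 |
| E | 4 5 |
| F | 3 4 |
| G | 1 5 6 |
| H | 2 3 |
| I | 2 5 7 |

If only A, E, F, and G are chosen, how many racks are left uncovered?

1

Union of A, E, F, G = {1, 3, 4, 5, 6, 7}.
Not covered: 2 — 1 rack.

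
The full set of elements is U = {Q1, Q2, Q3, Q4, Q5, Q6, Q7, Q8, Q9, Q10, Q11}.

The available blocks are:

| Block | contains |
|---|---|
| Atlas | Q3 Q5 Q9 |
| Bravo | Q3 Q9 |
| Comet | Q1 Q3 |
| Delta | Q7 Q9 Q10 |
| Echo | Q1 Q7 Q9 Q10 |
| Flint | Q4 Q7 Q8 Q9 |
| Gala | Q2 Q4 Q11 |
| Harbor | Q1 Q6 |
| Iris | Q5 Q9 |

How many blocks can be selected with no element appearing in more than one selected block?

3

Gala, Harbor, Iris are pairwise disjoint (Gala={Q2,Q4,Q11}; Harbor={Q1,Q6}; Iris={Q5,Q9}).
Every remaining block overlaps one of these, and no 4 of the listed blocks are pairwise disjoint, so 3 is the maximum.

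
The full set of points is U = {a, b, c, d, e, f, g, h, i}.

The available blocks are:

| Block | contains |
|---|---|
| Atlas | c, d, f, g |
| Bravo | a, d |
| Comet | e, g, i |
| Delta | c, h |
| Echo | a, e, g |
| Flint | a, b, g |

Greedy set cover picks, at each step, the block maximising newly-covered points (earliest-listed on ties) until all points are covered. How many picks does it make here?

Greedy: pick Atlas (covers 4 new) → pick Comet (covers 2 new) → pick Flint (covers 2 new) → pick Delta (covers 1 new). Total picks: 4.

4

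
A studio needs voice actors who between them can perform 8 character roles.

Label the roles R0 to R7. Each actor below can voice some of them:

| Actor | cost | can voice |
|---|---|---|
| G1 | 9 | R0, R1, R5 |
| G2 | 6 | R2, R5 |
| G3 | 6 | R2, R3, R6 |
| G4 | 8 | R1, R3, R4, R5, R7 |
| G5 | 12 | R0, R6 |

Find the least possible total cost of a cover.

G1, G3, G4 together cover every role (G1 ∪ G3 ∪ G4 = {R0, R1, R2, R3, R4, R5, R6, R7}); total cost 9 + 6 + 8 = 23.
No covering selection has total cost below 23.

23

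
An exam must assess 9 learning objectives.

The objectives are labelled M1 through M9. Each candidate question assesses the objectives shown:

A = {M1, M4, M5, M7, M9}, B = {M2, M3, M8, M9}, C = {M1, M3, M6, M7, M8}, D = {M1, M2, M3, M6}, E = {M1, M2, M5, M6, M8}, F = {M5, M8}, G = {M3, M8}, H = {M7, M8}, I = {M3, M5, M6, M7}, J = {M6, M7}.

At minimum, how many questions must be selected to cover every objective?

3

A and D and E together: A ∪ D ∪ E = {M1, M2, M3, M4, M5, M6, M7, M8, M9} — every objective is covered.
Only A contains M4, so A is forced; the remaining 4 objectives need at least 2 more questions (each remaining question adds at most 3) — so at least 3 questions are needed, and 3 is optimal.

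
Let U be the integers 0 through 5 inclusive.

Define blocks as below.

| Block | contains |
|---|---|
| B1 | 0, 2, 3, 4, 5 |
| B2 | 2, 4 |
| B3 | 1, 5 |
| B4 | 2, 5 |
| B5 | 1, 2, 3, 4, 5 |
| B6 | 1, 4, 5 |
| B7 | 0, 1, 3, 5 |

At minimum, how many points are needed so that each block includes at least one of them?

Take H = {4, 5}. Each listed block contains at least one of these, so H is a hitting set of size 2.
The blocks B2, B7 are pairwise disjoint, so any hitting set needs a separate point for each — at least 2. Hence 2 is optimal.

2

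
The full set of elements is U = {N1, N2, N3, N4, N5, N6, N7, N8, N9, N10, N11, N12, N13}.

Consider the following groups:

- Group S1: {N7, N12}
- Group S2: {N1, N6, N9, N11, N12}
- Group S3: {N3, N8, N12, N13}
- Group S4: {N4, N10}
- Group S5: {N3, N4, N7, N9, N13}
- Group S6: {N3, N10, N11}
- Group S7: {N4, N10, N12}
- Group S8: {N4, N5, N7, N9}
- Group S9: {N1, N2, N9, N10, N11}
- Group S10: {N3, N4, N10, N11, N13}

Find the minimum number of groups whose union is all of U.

S2, S3, S8, and S9 cover everything between them: the union {N1, N2, N3, N4, N5, N6, N7, N8, N9, N10, N11, N12, N13} is all of U.
Only S8 contains N5, so S8 is forced; the remaining 9 elements need at least 3 more groups (each remaining group adds at most 4) — so at least 4 groups are needed, and 4 is optimal.

4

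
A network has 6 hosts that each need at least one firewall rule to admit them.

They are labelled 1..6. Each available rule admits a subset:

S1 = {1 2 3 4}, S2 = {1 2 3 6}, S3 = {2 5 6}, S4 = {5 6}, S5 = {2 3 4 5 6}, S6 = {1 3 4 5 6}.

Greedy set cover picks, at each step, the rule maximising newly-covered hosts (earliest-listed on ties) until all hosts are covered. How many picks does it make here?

2

Greedy: pick S5 (covers 5 new) → pick S1 (covers 1 new). Total picks: 2.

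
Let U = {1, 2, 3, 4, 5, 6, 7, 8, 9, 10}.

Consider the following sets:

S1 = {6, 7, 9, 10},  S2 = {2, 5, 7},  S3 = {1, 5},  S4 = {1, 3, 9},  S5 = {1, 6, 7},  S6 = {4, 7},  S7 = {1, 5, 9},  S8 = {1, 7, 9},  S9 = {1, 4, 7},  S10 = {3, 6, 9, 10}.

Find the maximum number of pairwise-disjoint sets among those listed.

3

S3, S6, S10 are pairwise disjoint (S3={1,5}; S6={4,7}; S10={3,6,9,10}).
Every remaining set overlaps one of these, and no 4 of the listed sets are pairwise disjoint, so 3 is the maximum.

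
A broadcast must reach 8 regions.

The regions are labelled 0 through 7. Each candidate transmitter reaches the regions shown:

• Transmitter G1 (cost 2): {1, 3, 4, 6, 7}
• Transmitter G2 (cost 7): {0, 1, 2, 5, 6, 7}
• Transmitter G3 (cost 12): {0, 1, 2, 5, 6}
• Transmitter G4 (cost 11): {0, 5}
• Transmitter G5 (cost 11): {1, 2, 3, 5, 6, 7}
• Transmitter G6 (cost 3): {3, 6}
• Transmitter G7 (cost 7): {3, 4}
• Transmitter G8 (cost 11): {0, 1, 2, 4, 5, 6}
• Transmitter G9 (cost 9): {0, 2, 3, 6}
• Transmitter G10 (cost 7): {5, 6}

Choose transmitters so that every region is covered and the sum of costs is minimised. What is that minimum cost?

9

G1, G2 together cover every region (G1 ∪ G2 = {0, 1, 2, 3, 4, 5, 6, 7}); total cost 2 + 7 = 9.
No covering selection has total cost below 9.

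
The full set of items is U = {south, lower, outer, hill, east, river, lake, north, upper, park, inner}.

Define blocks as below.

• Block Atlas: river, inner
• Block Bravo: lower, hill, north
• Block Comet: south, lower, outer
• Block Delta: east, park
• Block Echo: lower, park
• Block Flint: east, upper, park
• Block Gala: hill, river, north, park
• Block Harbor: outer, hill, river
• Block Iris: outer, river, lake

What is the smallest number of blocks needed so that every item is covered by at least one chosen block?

5

Take {Atlas, Bravo, Comet, Flint, Iris}. Their union is {south, lower, outer, hill, east, river, lake, north, upper, park, inner}, which is all 11 items.
No 4 of the 9 blocks cover everything (all 126 combinations miss at least one item), so 5 is optimal.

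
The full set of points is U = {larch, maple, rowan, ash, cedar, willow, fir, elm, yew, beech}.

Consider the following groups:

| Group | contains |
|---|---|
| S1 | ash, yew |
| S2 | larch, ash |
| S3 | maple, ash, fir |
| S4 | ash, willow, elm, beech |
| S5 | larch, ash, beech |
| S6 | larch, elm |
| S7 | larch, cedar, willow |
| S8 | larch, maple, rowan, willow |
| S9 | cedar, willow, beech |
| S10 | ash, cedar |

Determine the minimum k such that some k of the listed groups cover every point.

5

Take {S1, S3, S6, S8, S9}. Their union is {larch, maple, rowan, ash, cedar, willow, fir, elm, yew, beech}, which is all 10 points.
No 4 of the 10 groups cover everything (all 210 combinations miss at least one point), so 5 is optimal.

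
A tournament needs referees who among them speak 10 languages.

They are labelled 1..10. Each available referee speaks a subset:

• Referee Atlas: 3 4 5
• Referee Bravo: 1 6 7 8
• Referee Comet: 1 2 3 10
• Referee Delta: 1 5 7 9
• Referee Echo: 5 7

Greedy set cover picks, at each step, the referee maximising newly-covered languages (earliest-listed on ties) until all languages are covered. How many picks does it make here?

4

Greedy: pick Bravo (covers 4 new) → pick Atlas (covers 3 new) → pick Comet (covers 2 new) → pick Delta (covers 1 new). Total picks: 4.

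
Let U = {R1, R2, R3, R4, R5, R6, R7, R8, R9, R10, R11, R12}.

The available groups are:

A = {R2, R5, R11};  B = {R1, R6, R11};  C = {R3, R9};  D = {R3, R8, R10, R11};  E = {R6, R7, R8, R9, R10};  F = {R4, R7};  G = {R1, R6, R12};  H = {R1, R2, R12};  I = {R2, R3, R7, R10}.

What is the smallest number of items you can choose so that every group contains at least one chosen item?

4

Take T = {R1, R3, R5, R7}. Each listed group contains at least one of these, so T is a hitting set of size 4.
The groups A, C, F, G are pairwise disjoint, so any hitting set needs a separate item for each — at least 4. Hence 4 is optimal.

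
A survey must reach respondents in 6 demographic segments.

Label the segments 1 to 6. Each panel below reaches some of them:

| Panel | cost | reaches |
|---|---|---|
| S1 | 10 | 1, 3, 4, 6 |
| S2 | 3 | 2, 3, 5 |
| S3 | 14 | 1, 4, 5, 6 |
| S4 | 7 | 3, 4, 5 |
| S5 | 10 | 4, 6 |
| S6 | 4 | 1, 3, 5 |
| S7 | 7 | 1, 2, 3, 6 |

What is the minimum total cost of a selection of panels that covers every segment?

S1, S2 together cover every segment (S1 ∪ S2 = {1, 2, 3, 4, 5, 6}); total cost 10 + 3 = 13.
No covering selection has total cost below 13.

13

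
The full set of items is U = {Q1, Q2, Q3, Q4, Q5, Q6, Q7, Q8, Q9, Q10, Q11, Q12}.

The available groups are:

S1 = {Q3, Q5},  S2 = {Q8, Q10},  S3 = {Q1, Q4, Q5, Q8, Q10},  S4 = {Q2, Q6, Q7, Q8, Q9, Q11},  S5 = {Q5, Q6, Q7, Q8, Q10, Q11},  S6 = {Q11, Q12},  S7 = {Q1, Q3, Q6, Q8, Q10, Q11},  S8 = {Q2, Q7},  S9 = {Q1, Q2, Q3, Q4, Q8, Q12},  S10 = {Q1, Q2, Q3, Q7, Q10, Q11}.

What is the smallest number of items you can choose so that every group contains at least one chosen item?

Take H = {Q2, Q5, Q10, Q12}. Each listed group contains at least one of these, so H is a hitting set of size 4.
The groups S1, S2, S6, S8 are pairwise disjoint, so any hitting set needs a separate item for each — at least 4. Hence 4 is optimal.

4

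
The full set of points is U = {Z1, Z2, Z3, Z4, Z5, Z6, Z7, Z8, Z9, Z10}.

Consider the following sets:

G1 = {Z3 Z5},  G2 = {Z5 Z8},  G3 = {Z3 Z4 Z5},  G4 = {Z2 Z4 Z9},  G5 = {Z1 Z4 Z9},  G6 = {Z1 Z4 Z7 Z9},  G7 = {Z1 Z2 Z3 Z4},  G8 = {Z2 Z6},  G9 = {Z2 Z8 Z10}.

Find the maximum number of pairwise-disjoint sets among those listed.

3

G1, G5, G9 are pairwise disjoint (G1={Z3,Z5}; G5={Z1,Z4,Z9}; G9={Z2,Z8,Z10}).
Every remaining set overlaps one of these, and no 4 of the listed sets are pairwise disjoint, so 3 is the maximum.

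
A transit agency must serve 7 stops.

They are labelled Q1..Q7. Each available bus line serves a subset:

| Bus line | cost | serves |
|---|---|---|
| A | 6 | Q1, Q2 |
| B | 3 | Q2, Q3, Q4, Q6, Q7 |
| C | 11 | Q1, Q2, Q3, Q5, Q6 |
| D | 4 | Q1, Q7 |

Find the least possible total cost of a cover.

B, C together cover every stop (B ∪ C = {Q1, Q2, Q3, Q4, Q5, Q6, Q7}); total cost 3 + 11 = 14.
The greedy pick B, D, C costs 18; no covering selection beats 14.

14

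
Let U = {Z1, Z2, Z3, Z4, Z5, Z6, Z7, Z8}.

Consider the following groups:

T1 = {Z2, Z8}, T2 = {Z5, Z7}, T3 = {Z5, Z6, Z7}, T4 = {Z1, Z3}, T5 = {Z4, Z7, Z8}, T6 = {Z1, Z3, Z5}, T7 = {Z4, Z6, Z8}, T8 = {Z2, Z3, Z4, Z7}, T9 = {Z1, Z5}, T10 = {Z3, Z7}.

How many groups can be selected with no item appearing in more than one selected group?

3

T1, T2, T4 are pairwise disjoint (T1={Z2,Z8}; T2={Z5,Z7}; T4={Z1,Z3}).
Every remaining group overlaps one of these, and no 4 of the listed groups are pairwise disjoint, so 3 is the maximum.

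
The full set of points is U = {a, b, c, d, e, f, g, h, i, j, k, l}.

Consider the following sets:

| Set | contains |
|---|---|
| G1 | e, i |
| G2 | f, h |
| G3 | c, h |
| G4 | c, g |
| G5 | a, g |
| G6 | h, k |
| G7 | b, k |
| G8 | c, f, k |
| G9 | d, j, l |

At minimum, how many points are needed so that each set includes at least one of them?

5

The 5 points {g, h, i, j, k} hit every set.
The sets G1, G2, G4, G7, G9 are pairwise disjoint, so any hitting set needs a separate point for each — at least 5. Hence 5 is optimal.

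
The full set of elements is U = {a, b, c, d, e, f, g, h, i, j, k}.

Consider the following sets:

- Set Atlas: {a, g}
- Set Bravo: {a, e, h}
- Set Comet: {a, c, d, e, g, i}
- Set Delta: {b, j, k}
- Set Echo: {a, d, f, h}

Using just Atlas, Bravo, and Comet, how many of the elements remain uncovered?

4

Union of Atlas, Bravo, Comet = {a, c, d, e, g, h, i}.
Not covered: b, f, j, k — 4 elements.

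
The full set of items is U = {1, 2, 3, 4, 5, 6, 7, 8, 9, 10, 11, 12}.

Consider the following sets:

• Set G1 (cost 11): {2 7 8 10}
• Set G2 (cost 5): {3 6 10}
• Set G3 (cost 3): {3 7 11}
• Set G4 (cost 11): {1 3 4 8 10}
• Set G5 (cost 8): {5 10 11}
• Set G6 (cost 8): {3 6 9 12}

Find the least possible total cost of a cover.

G1, G4, G5, G6 together cover every item (G1 ∪ G4 ∪ G5 ∪ G6 = {1, 2, 3, 4, 5, 6, 7, 8, 9, 10, 11, 12}); total cost 11 + 11 + 8 + 8 = 38.
The greedy pick G3, G2, G4, G6, G5, G1 costs 46; no covering selection beats 38.

38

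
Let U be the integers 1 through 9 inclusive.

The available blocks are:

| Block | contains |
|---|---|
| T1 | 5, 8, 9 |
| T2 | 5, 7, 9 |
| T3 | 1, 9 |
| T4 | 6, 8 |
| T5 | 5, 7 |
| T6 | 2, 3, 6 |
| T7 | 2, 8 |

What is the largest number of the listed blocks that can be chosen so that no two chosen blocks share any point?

3

T3, T5, T6 are pairwise disjoint (T3={1,9}; T5={5,7}; T6={2,3,6}).
Every remaining block overlaps one of these, and no 4 of the listed blocks are pairwise disjoint, so 3 is the maximum.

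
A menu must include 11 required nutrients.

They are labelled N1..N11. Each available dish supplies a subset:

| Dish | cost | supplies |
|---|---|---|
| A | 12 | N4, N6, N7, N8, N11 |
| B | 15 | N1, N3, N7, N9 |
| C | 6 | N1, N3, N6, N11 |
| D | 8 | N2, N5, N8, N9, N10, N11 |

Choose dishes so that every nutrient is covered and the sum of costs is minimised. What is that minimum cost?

A, C, D together cover every nutrient (A ∪ C ∪ D = {N1, N2, N3, N4, N5, N6, N7, N8, N9, N10, N11}); total cost 12 + 6 + 8 = 26.
No covering selection has total cost below 26.

26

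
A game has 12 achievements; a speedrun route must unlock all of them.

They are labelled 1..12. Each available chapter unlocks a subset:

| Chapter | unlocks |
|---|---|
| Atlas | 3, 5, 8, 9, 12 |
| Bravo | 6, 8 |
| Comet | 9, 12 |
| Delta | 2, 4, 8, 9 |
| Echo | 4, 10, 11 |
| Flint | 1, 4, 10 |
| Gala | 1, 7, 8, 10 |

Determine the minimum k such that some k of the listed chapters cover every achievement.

5

Take {Atlas, Bravo, Delta, Echo, Gala}. Their union is {1, 2, 3, 4, 5, 6, 7, 8, 9, 10, 11, 12}, which is all 12 achievements.
No 4 of the 7 chapters cover everything (all 35 combinations miss at least one achievement), so 5 is optimal.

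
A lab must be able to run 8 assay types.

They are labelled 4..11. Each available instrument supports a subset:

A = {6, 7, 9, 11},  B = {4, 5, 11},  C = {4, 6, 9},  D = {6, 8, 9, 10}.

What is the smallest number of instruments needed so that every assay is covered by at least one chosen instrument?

3

Take {A, B, D}. Their union is {4, 5, 6, 7, 8, 9, 10, 11}, which is all 8 assays.
Only B contains 5, so B is forced; the remaining 5 assays need at least 2 more instruments (each remaining instrument adds at most 4) — so at least 3 instruments are needed, and 3 is optimal.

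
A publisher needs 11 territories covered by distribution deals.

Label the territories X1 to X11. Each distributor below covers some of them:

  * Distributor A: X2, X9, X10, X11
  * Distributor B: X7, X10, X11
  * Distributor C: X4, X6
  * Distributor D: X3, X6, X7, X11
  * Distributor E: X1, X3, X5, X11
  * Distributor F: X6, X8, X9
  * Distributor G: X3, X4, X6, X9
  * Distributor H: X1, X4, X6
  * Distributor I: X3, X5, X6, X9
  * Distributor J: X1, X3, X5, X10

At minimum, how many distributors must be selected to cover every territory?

Take {A, B, E, F, G}. Their union is {X1, X2, X3, X4, X5, X6, X7, X8, X9, X10, X11}, which is all 11 territories.
No 4 of the 10 distributors cover everything (all 210 combinations miss at least one territory), so 5 is optimal.

5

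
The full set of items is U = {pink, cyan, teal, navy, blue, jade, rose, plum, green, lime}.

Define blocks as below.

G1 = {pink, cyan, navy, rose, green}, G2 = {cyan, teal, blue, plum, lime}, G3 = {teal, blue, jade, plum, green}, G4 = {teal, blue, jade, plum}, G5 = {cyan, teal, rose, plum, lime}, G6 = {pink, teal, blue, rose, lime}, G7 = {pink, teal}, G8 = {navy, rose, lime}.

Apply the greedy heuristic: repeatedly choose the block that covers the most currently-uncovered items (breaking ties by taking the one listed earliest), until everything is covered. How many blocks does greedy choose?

Greedy: pick G1 (covers 5 new) → pick G2 (covers 4 new) → pick G3 (covers 1 new). Total picks: 3.

3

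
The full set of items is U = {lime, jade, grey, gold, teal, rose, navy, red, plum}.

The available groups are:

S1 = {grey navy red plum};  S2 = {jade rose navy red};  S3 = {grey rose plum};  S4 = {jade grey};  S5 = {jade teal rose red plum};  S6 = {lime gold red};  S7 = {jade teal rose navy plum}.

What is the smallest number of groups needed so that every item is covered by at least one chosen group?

S1, S5, and S6 cover everything between them: the union {lime, jade, grey, gold, teal, rose, navy, red, plum} is all of U.
Only S6 contains lime, so S6 is forced; the remaining 6 items need at least 2 more groups (each remaining group adds at most 5) — so at least 3 groups are needed, and 3 is optimal.

3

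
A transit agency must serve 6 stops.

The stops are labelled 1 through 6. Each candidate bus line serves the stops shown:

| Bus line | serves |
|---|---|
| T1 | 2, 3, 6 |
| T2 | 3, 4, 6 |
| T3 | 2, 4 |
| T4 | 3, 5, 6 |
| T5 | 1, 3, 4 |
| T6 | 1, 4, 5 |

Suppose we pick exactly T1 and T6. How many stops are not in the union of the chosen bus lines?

Union of T1, T6 = {1, 2, 3, 4, 5, 6} — that's every stop, so 0 are uncovered.

0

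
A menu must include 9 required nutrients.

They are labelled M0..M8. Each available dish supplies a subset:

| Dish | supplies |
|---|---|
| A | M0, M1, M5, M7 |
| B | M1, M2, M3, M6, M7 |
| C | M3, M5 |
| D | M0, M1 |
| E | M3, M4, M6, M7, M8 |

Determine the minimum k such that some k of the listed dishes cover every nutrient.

3

Take {A, B, E}. Their union is {M0, M1, M2, M3, M4, M5, M6, M7, M8}, which is all 9 nutrients.
Only B contains M2, so B is forced; the remaining 4 nutrients need at least 2 more dishes (each remaining dish adds at most 2) — so at least 3 dishes are needed, and 3 is optimal.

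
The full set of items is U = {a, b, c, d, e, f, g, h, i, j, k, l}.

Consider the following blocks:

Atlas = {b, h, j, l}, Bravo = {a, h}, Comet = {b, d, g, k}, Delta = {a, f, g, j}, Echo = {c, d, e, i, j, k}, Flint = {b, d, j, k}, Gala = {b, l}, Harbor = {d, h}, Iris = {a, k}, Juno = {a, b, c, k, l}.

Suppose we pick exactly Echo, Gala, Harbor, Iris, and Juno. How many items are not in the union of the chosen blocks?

2

Union of Echo, Gala, Harbor, Iris, Juno = {a, b, c, d, e, h, i, j, k, l}.
Not covered: f, g — 2 items.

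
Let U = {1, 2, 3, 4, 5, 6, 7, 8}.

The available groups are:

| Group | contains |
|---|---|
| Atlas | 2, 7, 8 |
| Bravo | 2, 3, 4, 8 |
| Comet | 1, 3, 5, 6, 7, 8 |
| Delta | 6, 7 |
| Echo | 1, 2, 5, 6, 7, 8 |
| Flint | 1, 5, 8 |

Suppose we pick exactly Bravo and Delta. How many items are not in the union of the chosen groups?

Union of Bravo, Delta = {2, 3, 4, 6, 7, 8}.
Not covered: 1, 5 — 2 items.

2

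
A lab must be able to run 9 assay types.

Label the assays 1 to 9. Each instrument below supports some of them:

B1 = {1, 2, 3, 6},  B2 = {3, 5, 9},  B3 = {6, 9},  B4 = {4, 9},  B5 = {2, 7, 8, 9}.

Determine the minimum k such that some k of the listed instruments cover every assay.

4

Take {B1, B2, B4, B5}. Their union is {1, 2, 3, 4, 5, 6, 7, 8, 9}, which is all 9 assays.
No 3 of the 5 instruments cover everything (all 10 combinations miss at least one assay), so 4 is optimal.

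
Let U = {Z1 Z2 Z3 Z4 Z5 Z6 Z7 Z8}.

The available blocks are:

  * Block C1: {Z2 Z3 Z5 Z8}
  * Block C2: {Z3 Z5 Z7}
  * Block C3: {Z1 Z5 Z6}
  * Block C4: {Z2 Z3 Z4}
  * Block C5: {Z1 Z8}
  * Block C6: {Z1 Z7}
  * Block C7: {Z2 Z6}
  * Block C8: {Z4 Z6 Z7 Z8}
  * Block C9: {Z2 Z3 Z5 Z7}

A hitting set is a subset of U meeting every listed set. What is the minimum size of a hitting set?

3

The 3 elements {Z1, Z2, Z7} hit every block.
The blocks C2, C5, C7 are pairwise disjoint, so any hitting set needs a separate element for each — at least 3. Hence 3 is optimal.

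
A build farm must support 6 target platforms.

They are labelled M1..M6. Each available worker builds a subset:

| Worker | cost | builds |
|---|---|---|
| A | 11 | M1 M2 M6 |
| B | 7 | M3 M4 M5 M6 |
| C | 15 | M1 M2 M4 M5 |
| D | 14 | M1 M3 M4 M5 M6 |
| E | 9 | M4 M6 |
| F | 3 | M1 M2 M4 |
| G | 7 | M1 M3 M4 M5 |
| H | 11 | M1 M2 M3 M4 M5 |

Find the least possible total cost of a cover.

B, F together cover every platform (B ∪ F = {M1, M2, M3, M4, M5, M6}); total cost 7 + 3 = 10.
No covering selection has total cost below 10.

10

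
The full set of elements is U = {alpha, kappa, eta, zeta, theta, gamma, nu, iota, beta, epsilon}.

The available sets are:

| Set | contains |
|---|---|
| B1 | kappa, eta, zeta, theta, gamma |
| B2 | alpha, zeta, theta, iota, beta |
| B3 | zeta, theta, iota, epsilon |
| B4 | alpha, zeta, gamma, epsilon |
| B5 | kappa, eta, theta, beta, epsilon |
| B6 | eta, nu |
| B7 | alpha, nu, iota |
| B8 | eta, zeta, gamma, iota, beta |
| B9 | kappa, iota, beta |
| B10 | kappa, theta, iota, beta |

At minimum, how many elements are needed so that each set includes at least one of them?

3

The 3 elements {eta, zeta, iota} hit every set.
The sets B4, B6, B10 are pairwise disjoint, so any hitting set needs a separate element for each — at least 3. Hence 3 is optimal.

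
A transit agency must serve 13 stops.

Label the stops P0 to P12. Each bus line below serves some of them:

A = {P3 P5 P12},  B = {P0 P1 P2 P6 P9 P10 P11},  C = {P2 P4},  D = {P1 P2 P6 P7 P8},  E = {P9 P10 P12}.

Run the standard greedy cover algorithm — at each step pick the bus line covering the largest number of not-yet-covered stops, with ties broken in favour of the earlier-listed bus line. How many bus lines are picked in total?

4

Greedy: pick B (covers 7 new) → pick A (covers 3 new) → pick D (covers 2 new) → pick C (covers 1 new). Total picks: 4.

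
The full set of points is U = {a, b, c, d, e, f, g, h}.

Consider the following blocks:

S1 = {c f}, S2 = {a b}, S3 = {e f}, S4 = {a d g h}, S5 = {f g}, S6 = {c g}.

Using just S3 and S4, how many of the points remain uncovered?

2

Union of S3, S4 = {a, d, e, f, g, h}.
Not covered: b, c — 2 points.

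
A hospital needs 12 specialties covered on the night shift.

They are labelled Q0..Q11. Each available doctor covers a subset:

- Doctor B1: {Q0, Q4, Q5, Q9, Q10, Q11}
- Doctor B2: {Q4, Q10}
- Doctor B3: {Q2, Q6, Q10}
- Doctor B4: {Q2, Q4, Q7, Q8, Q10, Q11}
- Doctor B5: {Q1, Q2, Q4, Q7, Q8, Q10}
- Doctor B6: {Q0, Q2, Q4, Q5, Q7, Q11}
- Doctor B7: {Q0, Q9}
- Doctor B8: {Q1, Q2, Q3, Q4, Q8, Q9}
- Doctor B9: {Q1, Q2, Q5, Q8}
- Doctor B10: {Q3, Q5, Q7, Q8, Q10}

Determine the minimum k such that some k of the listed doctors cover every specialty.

3

B3 and B6 and B8 together: B3 ∪ B6 ∪ B8 = {Q0, Q1, Q2, Q3, Q4, Q5, Q6, Q7, Q8, Q9, Q10, Q11} — every specialty is covered.
Only B3 contains Q6, so B3 is forced; the remaining 9 specialties need at least 2 more doctors (each remaining doctor adds at most 5) — so at least 3 doctors are needed, and 3 is optimal.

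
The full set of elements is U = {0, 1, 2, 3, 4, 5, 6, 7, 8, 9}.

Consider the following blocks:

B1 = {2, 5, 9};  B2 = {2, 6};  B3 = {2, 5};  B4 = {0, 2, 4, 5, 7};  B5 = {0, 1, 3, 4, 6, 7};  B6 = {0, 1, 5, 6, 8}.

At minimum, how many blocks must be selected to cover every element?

3

Take {B1, B5, B6}. Their union is {0, 1, 2, 3, 4, 5, 6, 7, 8, 9}, which is all 10 elements.
Only B5 contains 3, so B5 is forced; the remaining 4 elements need at least 2 more blocks (each remaining block adds at most 3) — so at least 3 blocks are needed, and 3 is optimal.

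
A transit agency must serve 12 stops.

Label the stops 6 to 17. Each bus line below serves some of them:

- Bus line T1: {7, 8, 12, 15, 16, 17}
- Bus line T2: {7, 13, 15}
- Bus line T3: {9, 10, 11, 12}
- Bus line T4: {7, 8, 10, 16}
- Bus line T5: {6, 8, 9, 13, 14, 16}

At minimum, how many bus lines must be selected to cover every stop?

3

T1 and T3 and T5 together: T1 ∪ T3 ∪ T5 = {6, 7, 8, 9, 10, 11, 12, 13, 14, 15, 16, 17} — every stop is covered.
Only T5 contains 6, so T5 is forced; the remaining 6 stops need at least 2 more bus lines (each remaining bus line adds at most 4) — so at least 3 bus lines are needed, and 3 is optimal.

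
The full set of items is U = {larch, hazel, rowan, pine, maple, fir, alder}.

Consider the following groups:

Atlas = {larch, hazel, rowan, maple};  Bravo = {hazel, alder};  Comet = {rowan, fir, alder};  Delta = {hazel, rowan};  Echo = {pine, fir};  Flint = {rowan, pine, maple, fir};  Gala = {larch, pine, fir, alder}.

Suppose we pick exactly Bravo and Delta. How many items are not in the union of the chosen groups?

4

Union of Bravo, Delta = {hazel, rowan, alder}.
Not covered: larch, pine, maple, fir — 4 items.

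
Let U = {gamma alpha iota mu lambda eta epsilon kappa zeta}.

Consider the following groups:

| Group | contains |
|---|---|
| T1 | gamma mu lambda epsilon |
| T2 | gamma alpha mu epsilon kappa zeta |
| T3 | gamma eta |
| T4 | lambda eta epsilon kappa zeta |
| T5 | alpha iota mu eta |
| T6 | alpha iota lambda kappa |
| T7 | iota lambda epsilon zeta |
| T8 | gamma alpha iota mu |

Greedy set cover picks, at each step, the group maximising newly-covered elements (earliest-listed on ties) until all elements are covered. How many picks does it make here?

Greedy: pick T2 (covers 6 new) → pick T4 (covers 2 new) → pick T5 (covers 1 new). Total picks: 3.
(The true minimum cover uses only 2 groups, so greedy is not optimal here.)

3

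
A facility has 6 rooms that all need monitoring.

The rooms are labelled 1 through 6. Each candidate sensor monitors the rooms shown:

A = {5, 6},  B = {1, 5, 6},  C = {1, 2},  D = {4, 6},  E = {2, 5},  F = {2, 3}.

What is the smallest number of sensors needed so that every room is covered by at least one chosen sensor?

Take {B, D, F}. Their union is {1, 2, 3, 4, 5, 6}, which is all 6 rooms.
Only F contains 3, so F is forced; the remaining 4 rooms need at least 2 more sensors (each remaining sensor adds at most 3) — so at least 3 sensors are needed, and 3 is optimal.

3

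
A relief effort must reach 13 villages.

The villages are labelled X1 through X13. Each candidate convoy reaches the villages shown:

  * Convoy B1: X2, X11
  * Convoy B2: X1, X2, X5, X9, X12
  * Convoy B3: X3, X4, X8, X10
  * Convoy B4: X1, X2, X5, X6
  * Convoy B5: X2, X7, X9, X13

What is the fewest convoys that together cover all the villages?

B1 and B2 and B3 and B4 and B5 together: B1 ∪ B2 ∪ B3 ∪ B4 ∪ B5 = {X1, X2, X3, X4, X5, X6, X7, X8, X9, X10, X11, X12, X13} — every village is covered.
No 4 of the 5 convoys cover everything (all 5 combinations miss at least one village), so 5 is optimal.

5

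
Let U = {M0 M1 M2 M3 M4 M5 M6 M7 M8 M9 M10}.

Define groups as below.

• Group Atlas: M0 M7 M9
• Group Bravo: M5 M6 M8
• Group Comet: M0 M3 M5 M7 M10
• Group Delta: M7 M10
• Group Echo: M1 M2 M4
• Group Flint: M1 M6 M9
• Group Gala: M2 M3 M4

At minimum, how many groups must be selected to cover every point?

Bravo, Comet, Echo, and Flint cover everything between them: the union {M0, M1, M2, M3, M4, M5, M6, M7, M8, M9, M10} is all of U.
No 3 of the 7 groups cover everything (all 35 combinations miss at least one point), so 4 is optimal.

4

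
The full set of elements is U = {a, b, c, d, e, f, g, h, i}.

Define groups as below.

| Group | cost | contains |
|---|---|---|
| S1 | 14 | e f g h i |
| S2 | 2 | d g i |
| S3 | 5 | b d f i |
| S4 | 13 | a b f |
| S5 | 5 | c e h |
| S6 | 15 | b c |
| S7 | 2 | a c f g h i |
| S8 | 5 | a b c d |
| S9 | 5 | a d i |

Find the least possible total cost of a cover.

S3, S5, S7 together cover every element (S3 ∪ S5 ∪ S7 = {a, b, c, d, e, f, g, h, i}); total cost 5 + 5 + 2 = 12.
The greedy pick S7, S2, S3, S5 costs 14; no covering selection beats 12.

12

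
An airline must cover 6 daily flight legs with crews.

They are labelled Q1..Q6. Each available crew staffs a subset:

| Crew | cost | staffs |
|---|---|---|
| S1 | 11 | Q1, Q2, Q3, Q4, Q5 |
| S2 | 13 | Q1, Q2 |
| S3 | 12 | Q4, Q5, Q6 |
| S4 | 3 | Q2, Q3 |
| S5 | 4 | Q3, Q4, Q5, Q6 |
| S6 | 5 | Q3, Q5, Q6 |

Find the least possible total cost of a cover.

15

S1, S5 together cover every leg (S1 ∪ S5 = {Q1, Q2, Q3, Q4, Q5, Q6}); total cost 11 + 4 = 15.
The greedy pick S5, S4, S1 costs 18; no covering selection beats 15.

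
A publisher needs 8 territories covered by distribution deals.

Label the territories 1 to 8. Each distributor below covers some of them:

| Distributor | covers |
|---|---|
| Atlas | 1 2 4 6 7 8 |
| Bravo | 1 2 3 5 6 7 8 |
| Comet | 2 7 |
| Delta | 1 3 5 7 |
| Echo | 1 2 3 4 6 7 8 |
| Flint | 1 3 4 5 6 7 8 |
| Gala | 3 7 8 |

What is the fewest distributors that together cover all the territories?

2

Take {Atlas, Bravo}. Their union is {1, 2, 3, 4, 5, 6, 7, 8}, which is all 8 territories.
No single distributor has all 8 territories (the largest, Bravo, has 7), so 2 is optimal.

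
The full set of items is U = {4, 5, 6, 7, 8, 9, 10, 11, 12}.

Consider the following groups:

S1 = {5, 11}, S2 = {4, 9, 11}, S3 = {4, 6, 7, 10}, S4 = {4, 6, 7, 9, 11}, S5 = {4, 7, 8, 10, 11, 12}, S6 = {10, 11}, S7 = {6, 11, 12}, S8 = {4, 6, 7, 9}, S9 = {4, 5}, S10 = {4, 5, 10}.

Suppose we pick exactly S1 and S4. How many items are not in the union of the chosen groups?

Union of S1, S4 = {4, 5, 6, 7, 9, 11}.
Not covered: 8, 10, 12 — 3 items.

3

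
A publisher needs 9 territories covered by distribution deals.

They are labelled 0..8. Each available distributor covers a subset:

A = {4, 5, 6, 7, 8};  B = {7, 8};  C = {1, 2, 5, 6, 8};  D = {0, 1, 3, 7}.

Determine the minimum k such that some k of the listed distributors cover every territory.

A and C and D together: A ∪ C ∪ D = {0, 1, 2, 3, 4, 5, 6, 7, 8} — every territory is covered.
Only D contains 0, so D is forced; the remaining 5 territories need at least 2 more distributors (each remaining distributor adds at most 4) — so at least 3 distributors are needed, and 3 is optimal.

3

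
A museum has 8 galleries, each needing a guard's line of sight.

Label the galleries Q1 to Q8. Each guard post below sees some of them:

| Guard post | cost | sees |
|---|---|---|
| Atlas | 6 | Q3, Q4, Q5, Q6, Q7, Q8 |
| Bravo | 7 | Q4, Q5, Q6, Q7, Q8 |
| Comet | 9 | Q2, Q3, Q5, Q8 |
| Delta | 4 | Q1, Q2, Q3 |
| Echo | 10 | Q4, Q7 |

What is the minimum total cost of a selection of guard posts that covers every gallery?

Atlas, Delta together cover every gallery (Atlas ∪ Delta = {Q1, Q2, Q3, Q4, Q5, Q6, Q7, Q8}); total cost 6 + 4 = 10.
No covering selection has total cost below 10.

10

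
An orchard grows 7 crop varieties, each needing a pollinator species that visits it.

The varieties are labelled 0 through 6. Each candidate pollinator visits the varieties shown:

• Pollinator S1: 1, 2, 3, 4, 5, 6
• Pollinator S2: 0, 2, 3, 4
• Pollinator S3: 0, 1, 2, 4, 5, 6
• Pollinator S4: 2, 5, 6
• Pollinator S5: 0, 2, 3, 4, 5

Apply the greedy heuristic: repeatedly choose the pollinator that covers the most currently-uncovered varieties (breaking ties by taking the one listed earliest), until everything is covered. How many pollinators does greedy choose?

Greedy: pick S1 (covers 6 new) → pick S2 (covers 1 new). Total picks: 2.

2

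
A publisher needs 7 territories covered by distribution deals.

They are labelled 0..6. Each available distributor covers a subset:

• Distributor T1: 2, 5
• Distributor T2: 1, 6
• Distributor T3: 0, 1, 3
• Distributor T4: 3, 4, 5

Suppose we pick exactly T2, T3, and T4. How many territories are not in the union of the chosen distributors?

Union of T2, T3, T4 = {0, 1, 3, 4, 5, 6}.
Not covered: 2 — 1 territory.

1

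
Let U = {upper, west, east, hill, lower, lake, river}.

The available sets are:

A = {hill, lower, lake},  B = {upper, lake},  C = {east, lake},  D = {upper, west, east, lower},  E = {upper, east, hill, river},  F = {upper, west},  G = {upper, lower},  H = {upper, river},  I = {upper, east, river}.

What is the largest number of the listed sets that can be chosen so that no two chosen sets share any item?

2

C, F are pairwise disjoint (C={east,lake}; F={upper,west}).
Every remaining set overlaps one of these, and no 3 of the listed sets are pairwise disjoint, so 2 is the maximum.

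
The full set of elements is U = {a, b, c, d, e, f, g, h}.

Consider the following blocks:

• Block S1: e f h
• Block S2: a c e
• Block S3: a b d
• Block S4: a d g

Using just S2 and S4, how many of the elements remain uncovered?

Union of S2, S4 = {a, c, d, e, g}.
Not covered: b, f, h — 3 elements.

3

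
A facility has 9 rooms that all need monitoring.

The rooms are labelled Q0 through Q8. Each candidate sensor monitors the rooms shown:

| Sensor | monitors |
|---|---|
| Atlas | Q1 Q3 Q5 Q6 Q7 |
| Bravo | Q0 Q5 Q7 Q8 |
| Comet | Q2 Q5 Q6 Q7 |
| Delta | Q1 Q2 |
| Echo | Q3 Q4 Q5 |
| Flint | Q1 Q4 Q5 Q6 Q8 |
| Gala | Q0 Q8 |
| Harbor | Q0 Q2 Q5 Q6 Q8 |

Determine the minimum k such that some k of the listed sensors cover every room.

Atlas and Echo and Harbor together: Atlas ∪ Echo ∪ Harbor = {Q0, Q1, Q2, Q3, Q4, Q5, Q6, Q7, Q8} — every room is covered.
No 2 of the 8 sensors cover everything (all 28 combinations miss at least one room), so 3 is optimal.

3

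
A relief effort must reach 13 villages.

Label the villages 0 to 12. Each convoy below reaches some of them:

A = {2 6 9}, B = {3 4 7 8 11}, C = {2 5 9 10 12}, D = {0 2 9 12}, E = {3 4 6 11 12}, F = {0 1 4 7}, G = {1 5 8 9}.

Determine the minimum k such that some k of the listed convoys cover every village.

B and C and E and F together: B ∪ C ∪ E ∪ F = {0, 1, 2, 3, 4, 5, 6, 7, 8, 9, 10, 11, 12} — every village is covered.
No 3 of the 7 convoys cover everything (all 35 combinations miss at least one village), so 4 is optimal.

4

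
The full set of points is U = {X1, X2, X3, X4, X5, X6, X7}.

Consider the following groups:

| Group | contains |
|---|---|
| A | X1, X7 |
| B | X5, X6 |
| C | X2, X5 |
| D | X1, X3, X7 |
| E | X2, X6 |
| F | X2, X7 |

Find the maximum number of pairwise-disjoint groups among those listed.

2

B, F are pairwise disjoint (B={X5,X6}; F={X2,X7}).
Every remaining group overlaps one of these, and no 3 of the listed groups are pairwise disjoint, so 2 is the maximum.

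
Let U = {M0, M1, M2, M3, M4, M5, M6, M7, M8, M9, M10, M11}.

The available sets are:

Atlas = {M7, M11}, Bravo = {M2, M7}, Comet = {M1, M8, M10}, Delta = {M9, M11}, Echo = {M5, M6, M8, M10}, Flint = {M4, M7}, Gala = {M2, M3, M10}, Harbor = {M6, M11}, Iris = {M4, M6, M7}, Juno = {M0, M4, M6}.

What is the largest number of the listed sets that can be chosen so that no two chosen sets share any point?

Bravo, Comet, Delta, Juno are pairwise disjoint (Bravo={M2,M7}; Comet={M1,M8,M10}; Delta={M9,M11}; Juno={M0,M4,M6}).
Every remaining set overlaps one of these, and no 5 of the listed sets are pairwise disjoint, so 4 is the maximum.

4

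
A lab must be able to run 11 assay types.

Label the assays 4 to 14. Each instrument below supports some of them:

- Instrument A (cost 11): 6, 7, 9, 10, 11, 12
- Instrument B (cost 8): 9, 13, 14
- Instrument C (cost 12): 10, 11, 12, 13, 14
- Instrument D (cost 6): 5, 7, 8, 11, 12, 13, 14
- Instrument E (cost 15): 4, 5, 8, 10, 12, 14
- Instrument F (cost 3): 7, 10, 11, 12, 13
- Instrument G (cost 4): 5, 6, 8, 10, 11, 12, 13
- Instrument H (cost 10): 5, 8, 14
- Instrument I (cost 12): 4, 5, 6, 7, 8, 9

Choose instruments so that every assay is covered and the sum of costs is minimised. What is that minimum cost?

21

D, F, I together cover every assay (D ∪ F ∪ I = {4, 5, 6, 7, 8, 9, 10, 11, 12, 13, 14}); total cost 6 + 3 + 12 = 21.
The greedy pick G, D, I costs 22; no covering selection beats 21.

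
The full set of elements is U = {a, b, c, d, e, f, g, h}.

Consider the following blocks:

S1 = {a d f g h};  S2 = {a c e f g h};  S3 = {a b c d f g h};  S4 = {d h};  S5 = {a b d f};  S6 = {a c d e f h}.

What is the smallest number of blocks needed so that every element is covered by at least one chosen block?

2

Take {S2, S5}. Their union is {a, b, c, d, e, f, g, h}, which is all 8 elements.
No single block has all 8 elements (the largest, S3, has 7), so 2 is optimal.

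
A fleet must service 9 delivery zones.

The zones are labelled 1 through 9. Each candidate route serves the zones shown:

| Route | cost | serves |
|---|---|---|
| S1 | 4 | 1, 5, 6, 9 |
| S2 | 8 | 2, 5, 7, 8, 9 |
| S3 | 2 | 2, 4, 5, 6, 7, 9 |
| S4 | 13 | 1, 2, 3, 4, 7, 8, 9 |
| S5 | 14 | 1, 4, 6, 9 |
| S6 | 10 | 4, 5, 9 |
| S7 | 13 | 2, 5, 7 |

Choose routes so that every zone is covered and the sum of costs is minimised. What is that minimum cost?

15

S3, S4 together cover every zone (S3 ∪ S4 = {1, 2, 3, 4, 5, 6, 7, 8, 9}); total cost 2 + 13 = 15.
The greedy pick S3, S1, S4 costs 19; no covering selection beats 15.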